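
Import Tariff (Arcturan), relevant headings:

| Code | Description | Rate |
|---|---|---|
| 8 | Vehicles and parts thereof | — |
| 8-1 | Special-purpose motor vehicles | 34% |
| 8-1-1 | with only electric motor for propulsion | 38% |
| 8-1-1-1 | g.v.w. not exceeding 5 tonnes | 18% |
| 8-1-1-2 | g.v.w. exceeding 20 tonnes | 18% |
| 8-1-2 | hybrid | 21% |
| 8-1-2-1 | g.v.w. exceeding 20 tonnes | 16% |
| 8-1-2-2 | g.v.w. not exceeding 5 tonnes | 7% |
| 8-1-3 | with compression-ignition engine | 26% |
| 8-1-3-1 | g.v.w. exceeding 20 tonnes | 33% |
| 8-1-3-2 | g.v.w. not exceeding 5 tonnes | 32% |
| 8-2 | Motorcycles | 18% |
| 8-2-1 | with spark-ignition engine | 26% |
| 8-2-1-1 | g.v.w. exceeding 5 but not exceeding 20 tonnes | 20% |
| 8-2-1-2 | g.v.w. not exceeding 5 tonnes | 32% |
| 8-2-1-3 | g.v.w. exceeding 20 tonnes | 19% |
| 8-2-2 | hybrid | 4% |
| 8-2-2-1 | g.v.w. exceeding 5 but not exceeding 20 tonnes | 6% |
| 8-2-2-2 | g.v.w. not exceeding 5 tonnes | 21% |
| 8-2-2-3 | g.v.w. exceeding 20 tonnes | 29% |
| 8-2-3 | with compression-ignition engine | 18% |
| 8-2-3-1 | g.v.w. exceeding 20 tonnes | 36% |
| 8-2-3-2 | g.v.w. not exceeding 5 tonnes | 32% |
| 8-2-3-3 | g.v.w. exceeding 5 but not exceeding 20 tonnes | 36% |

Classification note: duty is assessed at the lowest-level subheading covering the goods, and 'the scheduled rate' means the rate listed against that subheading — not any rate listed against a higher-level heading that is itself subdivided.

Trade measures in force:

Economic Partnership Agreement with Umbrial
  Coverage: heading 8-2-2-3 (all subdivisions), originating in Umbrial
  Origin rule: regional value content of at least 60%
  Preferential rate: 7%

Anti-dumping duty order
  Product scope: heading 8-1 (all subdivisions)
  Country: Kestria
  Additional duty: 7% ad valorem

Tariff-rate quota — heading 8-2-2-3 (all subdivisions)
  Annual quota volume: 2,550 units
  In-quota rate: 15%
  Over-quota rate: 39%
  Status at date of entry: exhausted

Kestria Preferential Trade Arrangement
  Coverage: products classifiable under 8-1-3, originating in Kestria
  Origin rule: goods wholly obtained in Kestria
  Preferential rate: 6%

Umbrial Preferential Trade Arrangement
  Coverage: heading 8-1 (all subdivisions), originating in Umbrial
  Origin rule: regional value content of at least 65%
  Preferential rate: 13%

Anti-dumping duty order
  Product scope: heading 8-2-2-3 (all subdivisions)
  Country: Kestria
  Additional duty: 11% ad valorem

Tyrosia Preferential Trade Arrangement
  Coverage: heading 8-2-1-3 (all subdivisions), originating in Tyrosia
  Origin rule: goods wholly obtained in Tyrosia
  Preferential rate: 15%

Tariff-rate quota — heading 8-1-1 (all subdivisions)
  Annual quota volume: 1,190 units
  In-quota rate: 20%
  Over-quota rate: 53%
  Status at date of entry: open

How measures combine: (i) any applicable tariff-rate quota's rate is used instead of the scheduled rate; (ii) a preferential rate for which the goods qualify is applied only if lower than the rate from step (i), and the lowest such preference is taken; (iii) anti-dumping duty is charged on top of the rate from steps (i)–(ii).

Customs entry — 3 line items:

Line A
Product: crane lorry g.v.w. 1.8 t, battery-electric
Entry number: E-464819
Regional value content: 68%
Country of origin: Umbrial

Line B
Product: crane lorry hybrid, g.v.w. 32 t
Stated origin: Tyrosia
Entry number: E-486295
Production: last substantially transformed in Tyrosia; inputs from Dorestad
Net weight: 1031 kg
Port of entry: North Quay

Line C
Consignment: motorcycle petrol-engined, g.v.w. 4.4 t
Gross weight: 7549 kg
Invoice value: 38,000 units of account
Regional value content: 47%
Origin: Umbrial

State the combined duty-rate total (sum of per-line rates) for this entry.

Line A: crane lorry → 8-1; battery-electric → 8-1-1; g.v.w. 1.8 t → 8-1-1-1. Scheduled 18%. quota on 8-1-1 open → in-quota 20%; Umbrial agreement on 8-2-2-3: 8-1-1-1 not covered; Umbrial agreement on 8-1: RVC ≥ 65% → 13% available; preferential 13%. → 13%.
Line B: crane lorry → 8-1; hybrid → 8-1-2; g.v.w. 32 t → 8-1-2-1. Scheduled 16%. Tyrosia agreement on 8-2-1-3: 8-1-2-1 not covered. → 16%.
Line C: motorcycle → 8-2; petrol-engined → 8-2-1; g.v.w. 4.4 t → 8-2-1-2. Scheduled 32%. Umbrial agreement on 8-2-2-3: 8-2-1-2 not covered; Umbrial agreement on 8-1: 8-2-1-2 not covered. → 32%.
Sum: 13% + 16% + 32% = 61%.

61%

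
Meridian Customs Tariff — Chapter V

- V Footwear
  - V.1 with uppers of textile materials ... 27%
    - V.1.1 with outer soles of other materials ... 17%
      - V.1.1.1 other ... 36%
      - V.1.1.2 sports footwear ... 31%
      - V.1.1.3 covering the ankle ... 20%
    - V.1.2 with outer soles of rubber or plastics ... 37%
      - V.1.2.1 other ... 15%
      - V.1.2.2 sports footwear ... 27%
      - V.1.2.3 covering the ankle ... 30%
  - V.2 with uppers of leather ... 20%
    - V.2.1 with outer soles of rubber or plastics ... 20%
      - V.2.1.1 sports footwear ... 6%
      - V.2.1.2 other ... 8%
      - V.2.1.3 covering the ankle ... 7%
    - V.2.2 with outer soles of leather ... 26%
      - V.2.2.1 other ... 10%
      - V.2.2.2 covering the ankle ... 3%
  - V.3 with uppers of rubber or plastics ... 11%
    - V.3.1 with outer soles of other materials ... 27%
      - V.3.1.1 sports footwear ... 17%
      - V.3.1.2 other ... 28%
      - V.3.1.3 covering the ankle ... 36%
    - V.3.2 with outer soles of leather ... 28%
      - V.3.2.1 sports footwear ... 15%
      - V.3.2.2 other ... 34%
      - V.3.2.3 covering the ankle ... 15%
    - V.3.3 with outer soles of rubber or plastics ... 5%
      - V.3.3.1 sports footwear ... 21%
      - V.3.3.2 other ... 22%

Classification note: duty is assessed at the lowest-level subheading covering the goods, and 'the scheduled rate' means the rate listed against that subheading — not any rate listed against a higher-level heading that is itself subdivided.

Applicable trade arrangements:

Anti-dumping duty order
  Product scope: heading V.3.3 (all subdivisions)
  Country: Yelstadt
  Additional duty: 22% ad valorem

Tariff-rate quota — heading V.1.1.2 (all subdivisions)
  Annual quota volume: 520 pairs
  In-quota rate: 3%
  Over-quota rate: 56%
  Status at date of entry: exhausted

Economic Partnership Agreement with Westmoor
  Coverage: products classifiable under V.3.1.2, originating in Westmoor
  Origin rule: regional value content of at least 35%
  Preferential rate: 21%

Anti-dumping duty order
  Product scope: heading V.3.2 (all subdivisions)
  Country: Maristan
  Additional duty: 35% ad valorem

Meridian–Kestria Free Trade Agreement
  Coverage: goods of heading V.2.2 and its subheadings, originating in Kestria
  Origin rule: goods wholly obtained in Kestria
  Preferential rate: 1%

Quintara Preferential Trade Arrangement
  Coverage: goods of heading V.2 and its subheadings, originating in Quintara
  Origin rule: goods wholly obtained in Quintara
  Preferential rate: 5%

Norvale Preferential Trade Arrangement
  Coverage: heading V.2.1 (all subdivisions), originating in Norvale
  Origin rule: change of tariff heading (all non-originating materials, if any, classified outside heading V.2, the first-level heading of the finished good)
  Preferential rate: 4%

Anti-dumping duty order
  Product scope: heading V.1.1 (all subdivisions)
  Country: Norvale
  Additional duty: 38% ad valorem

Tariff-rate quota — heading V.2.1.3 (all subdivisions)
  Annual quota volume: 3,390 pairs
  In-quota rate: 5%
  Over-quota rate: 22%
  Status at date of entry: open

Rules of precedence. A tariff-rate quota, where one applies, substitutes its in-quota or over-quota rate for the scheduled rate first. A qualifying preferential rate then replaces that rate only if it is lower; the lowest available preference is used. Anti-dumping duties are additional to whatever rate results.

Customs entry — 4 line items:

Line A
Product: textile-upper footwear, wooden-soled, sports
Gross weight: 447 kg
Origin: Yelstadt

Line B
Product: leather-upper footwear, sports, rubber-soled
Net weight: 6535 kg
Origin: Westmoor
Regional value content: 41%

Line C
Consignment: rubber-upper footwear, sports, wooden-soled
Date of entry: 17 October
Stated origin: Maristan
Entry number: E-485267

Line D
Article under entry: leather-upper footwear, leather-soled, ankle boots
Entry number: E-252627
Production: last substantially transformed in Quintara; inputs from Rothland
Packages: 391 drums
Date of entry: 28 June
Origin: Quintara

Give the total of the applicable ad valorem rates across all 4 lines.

82%

Line A: textile-upper → V.1; wooden-soled → V.1.1; sports → V.1.1.2. Scheduled 31%. quota on V.1.1.2 exhausted → over-quota 56%. → 56%.
Line B: leather-upper → V.2; rubber-soled → V.2.1; sports → V.2.1.1. Scheduled 6%. Westmoor agreement on V.3.1.2: V.2.1.1 not covered. → 6%.
Line C: rubber-upper → V.3; wooden-soled → V.3.1; sports → V.3.1.1. Scheduled 17%. No special measure applies. → 17%.
Line D: leather-upper → V.2; leather-soled → V.2.2; ankle boots → V.2.2.2. Scheduled 3%. Quintara agreement on V.2: not wholly obtained. → 3%.
Sum: 56% + 6% + 17% + 3% = 82%.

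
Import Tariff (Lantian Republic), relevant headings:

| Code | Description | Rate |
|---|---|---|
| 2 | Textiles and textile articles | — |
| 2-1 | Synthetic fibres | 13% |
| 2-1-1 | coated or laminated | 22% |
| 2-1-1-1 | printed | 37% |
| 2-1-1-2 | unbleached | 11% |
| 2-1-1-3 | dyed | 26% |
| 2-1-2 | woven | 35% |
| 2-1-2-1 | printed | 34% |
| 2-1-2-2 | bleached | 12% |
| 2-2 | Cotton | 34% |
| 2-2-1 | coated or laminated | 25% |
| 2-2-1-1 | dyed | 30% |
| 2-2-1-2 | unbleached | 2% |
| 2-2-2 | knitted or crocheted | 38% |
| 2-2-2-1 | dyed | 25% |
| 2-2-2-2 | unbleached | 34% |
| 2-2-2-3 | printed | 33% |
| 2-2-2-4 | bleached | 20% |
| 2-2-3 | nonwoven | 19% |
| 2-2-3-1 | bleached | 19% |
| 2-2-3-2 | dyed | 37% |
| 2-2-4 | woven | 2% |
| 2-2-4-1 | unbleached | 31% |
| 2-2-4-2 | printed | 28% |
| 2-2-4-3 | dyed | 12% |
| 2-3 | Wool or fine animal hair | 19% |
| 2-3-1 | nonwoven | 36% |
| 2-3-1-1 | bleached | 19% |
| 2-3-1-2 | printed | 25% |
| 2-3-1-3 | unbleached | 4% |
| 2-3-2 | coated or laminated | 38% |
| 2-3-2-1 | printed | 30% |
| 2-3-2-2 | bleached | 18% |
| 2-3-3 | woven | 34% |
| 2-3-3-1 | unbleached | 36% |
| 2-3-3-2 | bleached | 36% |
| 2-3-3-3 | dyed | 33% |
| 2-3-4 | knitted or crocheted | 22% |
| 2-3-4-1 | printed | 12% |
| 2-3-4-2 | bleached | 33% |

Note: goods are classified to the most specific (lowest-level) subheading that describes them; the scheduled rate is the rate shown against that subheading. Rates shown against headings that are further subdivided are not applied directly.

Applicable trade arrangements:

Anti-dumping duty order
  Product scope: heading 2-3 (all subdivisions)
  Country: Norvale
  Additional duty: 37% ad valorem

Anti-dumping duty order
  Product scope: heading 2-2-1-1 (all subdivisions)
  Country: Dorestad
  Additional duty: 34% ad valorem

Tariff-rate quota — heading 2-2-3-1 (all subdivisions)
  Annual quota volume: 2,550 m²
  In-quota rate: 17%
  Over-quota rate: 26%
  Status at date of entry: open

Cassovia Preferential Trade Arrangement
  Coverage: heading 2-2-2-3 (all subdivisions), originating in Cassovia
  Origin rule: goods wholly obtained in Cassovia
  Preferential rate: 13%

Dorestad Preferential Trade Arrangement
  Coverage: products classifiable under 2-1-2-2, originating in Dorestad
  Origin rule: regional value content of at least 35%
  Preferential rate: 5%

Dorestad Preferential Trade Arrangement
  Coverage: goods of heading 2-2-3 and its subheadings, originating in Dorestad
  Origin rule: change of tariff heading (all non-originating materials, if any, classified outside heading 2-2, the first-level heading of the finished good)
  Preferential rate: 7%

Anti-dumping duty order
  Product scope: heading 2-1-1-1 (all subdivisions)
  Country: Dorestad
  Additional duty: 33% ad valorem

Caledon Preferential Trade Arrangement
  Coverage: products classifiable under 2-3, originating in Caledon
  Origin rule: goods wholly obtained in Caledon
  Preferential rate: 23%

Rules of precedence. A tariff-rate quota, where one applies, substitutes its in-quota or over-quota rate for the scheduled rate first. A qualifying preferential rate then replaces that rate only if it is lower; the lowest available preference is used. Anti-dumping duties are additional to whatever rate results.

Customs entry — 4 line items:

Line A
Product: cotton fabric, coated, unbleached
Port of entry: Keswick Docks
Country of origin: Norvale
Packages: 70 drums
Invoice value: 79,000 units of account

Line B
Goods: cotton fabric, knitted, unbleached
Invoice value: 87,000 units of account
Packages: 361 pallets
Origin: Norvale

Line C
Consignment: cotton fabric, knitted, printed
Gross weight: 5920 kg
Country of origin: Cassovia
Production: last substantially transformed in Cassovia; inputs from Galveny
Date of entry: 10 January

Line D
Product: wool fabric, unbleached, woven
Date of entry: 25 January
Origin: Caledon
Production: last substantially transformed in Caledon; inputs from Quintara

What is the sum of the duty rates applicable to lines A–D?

105%

Line A: cotton → 2-2; coated → 2-2-1; unbleached → 2-2-1-2. Scheduled 2%. No special measure applies. → 2%.
Line B: cotton → 2-2; knitted → 2-2-2; unbleached → 2-2-2-2. Scheduled 34%. No special measure applies. → 34%.
Line C: cotton → 2-2; knitted → 2-2-2; printed → 2-2-2-3. Scheduled 33%. Cassovia agreement on 2-2-2-3: not wholly obtained. → 33%.
Line D: wool → 2-3; woven → 2-3-3; unbleached → 2-3-3-1. Scheduled 36%. Caledon agreement on 2-3: not wholly obtained. → 36%.
Sum: 2% + 34% + 33% + 36% = 105%.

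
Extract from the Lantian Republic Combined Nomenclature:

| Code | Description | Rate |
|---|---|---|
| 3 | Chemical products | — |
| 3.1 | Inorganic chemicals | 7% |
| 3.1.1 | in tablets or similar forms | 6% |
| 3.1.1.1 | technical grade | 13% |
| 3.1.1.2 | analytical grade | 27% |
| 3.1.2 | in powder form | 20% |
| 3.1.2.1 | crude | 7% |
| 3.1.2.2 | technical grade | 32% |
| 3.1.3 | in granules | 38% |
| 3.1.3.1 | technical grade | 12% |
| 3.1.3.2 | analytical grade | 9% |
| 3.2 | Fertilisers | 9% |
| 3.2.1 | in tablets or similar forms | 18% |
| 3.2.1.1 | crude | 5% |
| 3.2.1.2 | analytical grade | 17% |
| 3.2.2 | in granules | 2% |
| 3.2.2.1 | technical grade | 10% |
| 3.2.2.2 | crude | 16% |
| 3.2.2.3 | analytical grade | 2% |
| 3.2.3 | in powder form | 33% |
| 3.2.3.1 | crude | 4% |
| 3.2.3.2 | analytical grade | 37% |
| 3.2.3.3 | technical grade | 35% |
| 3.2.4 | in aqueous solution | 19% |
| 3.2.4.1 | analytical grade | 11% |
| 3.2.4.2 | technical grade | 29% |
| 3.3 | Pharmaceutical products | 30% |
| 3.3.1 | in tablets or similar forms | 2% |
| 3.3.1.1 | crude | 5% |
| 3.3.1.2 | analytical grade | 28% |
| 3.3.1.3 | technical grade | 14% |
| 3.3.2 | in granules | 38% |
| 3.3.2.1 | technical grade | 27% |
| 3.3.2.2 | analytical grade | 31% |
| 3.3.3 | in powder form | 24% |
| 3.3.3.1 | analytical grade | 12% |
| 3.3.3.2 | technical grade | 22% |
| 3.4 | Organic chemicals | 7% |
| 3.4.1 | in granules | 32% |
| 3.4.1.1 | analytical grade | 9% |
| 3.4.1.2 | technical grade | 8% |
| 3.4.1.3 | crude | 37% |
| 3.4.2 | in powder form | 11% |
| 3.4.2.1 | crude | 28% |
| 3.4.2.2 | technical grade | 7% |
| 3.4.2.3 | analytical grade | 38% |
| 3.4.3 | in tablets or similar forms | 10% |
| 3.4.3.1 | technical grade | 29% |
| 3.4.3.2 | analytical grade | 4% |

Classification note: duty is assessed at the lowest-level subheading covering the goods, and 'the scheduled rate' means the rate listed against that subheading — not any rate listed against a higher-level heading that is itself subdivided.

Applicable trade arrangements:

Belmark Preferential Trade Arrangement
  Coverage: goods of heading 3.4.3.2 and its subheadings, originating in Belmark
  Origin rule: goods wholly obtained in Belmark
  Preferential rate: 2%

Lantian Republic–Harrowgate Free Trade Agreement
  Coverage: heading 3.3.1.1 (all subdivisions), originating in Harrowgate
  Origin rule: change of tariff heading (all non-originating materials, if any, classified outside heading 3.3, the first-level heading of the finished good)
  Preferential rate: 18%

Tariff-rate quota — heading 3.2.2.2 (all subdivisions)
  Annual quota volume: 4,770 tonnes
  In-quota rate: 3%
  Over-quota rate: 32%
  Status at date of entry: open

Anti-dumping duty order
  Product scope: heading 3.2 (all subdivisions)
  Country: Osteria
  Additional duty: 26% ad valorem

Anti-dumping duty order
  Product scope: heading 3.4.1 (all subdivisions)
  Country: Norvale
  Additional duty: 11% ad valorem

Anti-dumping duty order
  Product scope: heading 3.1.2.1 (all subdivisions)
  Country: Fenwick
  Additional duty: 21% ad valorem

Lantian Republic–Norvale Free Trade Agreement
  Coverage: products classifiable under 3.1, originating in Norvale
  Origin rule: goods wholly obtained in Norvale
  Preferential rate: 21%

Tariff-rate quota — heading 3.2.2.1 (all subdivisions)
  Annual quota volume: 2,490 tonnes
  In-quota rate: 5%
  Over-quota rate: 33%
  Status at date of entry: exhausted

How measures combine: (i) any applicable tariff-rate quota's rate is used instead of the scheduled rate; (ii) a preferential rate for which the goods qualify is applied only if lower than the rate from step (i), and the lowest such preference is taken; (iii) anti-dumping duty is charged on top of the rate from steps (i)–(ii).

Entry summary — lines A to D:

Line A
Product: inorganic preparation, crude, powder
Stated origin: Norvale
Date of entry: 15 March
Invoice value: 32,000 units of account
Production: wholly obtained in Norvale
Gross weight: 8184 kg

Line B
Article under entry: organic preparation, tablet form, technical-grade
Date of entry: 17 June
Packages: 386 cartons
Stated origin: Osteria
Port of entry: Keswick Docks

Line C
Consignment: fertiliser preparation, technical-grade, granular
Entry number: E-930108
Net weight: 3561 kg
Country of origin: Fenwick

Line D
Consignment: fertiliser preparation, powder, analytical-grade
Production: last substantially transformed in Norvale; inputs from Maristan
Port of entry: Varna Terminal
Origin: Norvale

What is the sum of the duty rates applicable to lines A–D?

106%

Line A: inorganic → 3.1; powder → 3.1.2; crude → 3.1.2.1. Scheduled 7%. Norvale agreement on 3.1: wholly obtained → 21% available; preference 21% not lower than 7% → no reduction. → 7%.
Line B: organic → 3.4; tablet form → 3.4.3; technical-grade → 3.4.3.1. Scheduled 29%. No special measure applies. → 29%.
Line C: fertiliser → 3.2; granular → 3.2.2; technical-grade → 3.2.2.1. Scheduled 10%. quota on 3.2.2.1 exhausted → over-quota 33%. → 33%.
Line D: fertiliser → 3.2; powder → 3.2.3; analytical-grade → 3.2.3.2. Scheduled 37%. Norvale agreement on 3.1: 3.2.3.2 not covered. → 37%.
Sum: 7% + 29% + 33% + 37% = 106%.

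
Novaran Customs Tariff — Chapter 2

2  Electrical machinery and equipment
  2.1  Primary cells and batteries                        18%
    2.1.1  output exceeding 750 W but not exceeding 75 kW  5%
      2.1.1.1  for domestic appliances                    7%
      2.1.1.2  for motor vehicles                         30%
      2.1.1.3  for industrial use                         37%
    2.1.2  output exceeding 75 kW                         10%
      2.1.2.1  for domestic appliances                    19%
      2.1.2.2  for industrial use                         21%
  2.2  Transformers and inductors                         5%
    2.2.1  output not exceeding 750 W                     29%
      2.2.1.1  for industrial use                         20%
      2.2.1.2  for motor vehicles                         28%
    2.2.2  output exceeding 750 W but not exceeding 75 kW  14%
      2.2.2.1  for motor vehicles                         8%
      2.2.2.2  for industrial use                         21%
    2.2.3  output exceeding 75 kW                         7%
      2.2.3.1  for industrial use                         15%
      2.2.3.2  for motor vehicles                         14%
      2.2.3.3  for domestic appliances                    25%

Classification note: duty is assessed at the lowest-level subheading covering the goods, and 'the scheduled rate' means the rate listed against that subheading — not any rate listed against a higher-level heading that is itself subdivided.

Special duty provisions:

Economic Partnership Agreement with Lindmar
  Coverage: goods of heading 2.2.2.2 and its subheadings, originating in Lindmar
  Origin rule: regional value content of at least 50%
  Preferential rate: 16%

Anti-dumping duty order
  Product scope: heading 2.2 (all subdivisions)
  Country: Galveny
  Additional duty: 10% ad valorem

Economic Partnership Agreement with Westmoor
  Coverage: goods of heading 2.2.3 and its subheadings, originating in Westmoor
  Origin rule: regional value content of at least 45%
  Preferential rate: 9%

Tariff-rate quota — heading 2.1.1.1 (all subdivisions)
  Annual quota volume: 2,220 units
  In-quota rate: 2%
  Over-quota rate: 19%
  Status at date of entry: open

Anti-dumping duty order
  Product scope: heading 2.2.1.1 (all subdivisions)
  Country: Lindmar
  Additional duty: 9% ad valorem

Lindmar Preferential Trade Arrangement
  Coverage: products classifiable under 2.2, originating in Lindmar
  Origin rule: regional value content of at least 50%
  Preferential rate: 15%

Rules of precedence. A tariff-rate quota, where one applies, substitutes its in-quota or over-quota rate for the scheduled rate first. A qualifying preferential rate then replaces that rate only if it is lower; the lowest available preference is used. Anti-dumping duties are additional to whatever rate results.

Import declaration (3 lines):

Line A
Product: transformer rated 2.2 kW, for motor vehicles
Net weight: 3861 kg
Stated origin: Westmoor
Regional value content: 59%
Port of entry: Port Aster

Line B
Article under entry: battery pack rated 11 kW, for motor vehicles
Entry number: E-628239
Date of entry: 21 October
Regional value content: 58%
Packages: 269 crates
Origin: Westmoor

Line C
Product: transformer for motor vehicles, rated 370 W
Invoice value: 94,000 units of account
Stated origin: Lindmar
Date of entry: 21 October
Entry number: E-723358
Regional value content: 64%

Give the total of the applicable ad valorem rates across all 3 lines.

Line A: transformer → 2.2; rated 2.2 kW → 2.2.2; for motor vehicles → 2.2.2.1. Scheduled 8%. Westmoor agreement on 2.2.3: 2.2.2.1 not covered. → 8%.
Line B: battery pack → 2.1; rated 11 kW → 2.1.1; for motor vehicles → 2.1.1.2. Scheduled 30%. Westmoor agreement on 2.2.3: 2.1.1.2 not covered. → 30%.
Line C: transformer → 2.2; rated 370 W → 2.2.1; for motor vehicles → 2.2.1.2. Scheduled 28%. Lindmar agreement on 2.2.2.2: 2.2.1.2 not covered; Lindmar agreement on 2.2: RVC ≥ 50% → 15% available; preferential 15%. → 15%.
Sum: 8% + 30% + 15% = 53%.

53%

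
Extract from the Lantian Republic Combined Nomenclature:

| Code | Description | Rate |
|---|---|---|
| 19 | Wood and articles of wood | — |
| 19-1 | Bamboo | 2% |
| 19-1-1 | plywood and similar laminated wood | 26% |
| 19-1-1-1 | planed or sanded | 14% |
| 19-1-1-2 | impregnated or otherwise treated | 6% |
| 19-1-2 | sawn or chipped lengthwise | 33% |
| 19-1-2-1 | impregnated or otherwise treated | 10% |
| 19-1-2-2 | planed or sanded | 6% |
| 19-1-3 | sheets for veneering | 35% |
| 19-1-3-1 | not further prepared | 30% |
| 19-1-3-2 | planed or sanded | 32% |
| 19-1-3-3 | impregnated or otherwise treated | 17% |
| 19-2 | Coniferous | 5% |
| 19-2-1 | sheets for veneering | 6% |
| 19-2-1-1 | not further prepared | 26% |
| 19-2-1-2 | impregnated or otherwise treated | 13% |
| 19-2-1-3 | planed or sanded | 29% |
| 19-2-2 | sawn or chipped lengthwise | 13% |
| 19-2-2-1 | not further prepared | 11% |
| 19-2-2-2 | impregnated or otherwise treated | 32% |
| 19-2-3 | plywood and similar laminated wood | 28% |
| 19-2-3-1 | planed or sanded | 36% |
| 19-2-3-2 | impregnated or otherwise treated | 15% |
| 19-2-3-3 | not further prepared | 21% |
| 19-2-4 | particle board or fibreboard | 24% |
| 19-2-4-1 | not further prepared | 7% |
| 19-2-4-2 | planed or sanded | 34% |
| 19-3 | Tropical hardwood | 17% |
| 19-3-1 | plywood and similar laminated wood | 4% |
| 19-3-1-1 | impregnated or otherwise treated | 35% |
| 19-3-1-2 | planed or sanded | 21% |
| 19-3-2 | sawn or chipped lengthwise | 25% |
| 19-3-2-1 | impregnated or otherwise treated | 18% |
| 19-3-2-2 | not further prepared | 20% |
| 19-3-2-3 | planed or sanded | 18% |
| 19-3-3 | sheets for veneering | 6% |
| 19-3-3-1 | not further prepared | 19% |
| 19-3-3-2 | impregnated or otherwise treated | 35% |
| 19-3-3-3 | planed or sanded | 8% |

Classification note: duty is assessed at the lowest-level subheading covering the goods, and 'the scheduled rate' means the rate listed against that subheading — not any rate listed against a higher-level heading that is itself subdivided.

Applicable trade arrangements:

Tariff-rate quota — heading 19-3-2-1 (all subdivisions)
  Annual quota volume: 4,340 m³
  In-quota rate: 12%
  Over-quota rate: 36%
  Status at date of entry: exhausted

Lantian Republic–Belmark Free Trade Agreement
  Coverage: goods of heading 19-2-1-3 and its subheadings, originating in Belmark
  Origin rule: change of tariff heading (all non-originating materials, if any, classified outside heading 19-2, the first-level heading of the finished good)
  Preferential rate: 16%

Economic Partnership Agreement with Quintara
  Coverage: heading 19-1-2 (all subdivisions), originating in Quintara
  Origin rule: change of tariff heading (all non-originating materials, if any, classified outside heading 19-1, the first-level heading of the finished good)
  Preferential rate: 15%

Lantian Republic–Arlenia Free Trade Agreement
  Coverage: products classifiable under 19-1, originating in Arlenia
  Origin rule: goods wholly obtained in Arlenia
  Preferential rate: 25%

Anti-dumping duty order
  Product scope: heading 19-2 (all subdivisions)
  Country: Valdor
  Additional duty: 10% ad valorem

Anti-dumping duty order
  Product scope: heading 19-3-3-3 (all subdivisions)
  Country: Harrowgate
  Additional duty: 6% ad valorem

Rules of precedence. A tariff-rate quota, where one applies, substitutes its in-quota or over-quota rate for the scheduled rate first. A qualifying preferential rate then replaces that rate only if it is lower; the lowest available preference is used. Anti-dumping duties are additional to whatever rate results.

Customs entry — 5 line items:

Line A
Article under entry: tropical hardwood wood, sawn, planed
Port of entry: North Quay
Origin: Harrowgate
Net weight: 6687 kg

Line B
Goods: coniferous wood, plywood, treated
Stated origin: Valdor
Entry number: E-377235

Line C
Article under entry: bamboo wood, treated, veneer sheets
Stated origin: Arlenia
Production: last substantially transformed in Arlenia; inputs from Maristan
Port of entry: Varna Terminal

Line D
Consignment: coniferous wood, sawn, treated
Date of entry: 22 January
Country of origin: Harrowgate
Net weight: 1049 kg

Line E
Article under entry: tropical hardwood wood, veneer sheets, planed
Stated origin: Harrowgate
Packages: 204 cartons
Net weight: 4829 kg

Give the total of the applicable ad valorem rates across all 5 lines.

106%

Line A: tropical hardwood → 19-3; sawn → 19-3-2; planed → 19-3-2-3. Scheduled 18%. No special measure applies. → 18%.
Line B: coniferous → 19-2; plywood → 19-2-3; treated → 19-2-3-2. Scheduled 15%. anti-dumping (Valdor, 19-2): +10%; total 15% + 10% = 25%. → 25%.
Line C: bamboo → 19-1; veneer sheets → 19-1-3; treated → 19-1-3-3. Scheduled 17%. Arlenia agreement on 19-1: not wholly obtained. → 17%.
Line D: coniferous → 19-2; sawn → 19-2-2; treated → 19-2-2-2. Scheduled 32%. No special measure applies. → 32%.
Line E: tropical hardwood → 19-3; veneer sheets → 19-3-3; planed → 19-3-3-3. Scheduled 8%. anti-dumping (Harrowgate, 19-3-3-3): +6%; total 8% + 6% = 14%. → 14%.
Sum: 18% + 25% + 17% + 32% + 14% = 106%.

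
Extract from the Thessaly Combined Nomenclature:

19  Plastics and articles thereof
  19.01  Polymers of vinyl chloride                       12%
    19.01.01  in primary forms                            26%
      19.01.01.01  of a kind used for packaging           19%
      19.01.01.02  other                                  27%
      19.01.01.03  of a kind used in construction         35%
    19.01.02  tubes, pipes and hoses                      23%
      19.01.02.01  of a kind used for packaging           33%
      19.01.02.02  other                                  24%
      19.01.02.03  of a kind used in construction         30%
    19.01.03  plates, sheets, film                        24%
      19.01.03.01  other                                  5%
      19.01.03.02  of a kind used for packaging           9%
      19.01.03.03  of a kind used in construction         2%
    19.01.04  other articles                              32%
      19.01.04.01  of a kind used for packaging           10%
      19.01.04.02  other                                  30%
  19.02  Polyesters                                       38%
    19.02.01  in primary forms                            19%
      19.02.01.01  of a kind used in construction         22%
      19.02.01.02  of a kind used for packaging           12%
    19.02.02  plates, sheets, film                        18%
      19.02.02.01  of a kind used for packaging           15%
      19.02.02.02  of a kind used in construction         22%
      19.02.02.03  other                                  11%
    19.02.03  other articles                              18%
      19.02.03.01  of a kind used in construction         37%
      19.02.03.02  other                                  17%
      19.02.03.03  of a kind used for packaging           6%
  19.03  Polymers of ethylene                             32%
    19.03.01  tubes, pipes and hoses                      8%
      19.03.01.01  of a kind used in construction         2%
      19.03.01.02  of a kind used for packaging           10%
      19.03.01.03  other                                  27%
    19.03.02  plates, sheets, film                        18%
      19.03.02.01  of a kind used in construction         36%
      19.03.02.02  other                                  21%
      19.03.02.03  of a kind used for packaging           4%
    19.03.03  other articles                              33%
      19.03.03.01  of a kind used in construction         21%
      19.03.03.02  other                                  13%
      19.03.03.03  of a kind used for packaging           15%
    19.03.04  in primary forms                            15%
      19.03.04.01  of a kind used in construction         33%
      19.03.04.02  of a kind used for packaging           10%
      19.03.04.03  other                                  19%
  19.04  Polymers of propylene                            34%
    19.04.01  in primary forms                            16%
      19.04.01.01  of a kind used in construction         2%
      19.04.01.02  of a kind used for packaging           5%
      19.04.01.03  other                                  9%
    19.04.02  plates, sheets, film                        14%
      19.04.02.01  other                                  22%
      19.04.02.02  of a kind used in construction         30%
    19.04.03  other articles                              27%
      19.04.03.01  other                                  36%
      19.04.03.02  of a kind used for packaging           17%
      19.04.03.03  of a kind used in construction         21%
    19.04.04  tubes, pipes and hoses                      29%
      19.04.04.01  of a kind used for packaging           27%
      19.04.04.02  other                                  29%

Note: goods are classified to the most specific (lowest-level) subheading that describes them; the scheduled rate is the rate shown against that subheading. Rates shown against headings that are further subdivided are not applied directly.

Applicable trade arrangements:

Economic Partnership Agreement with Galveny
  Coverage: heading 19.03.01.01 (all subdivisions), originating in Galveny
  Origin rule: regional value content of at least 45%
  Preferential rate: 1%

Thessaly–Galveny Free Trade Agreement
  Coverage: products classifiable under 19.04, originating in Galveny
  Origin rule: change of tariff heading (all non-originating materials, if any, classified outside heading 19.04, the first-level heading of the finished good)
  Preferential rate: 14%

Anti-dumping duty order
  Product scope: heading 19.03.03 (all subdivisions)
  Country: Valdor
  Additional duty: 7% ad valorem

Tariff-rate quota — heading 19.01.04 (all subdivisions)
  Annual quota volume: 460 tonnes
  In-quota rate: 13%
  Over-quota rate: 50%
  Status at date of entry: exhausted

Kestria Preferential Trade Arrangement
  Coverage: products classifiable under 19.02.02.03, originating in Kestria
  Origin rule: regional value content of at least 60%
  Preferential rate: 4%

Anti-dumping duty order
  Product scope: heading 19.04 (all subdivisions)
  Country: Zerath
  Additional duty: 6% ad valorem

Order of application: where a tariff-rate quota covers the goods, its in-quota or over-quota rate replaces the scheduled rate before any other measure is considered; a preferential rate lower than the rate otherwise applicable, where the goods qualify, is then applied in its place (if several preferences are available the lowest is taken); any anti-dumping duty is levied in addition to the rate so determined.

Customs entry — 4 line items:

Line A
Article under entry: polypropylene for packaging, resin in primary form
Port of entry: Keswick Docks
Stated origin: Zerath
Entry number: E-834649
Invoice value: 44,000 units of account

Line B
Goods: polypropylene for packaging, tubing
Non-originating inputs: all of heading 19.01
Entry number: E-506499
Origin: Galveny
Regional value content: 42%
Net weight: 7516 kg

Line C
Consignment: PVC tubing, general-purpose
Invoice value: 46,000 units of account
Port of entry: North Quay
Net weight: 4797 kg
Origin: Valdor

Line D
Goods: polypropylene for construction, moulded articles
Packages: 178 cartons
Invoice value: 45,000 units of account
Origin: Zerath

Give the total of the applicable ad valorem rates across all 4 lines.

Line A: polypropylene → 19.04; resin in primary form → 19.04.01; for packaging → 19.04.01.02. Scheduled 5%. anti-dumping (Zerath, 19.04): +6%; total 5% + 6% = 11%. → 11%.
Line B: polypropylene → 19.04; tubing → 19.04.04; for packaging → 19.04.04.01. Scheduled 27%. Galveny agreement on 19.03.01.01: 19.04.04.01 not covered; Galveny agreement on 19.04: CTH met → 14% available; preferential 14%. → 14%.
Line C: PVC → 19.01; tubing → 19.01.02; general-purpose → 19.01.02.02. Scheduled 24%. No special measure applies. → 24%.
Line D: polypropylene → 19.04; moulded articles → 19.04.03; for construction → 19.04.03.03. Scheduled 21%. anti-dumping (Zerath, 19.04): +6%; total 21% + 6% = 27%. → 27%.
Sum: 11% + 14% + 24% + 27% = 76%.

76%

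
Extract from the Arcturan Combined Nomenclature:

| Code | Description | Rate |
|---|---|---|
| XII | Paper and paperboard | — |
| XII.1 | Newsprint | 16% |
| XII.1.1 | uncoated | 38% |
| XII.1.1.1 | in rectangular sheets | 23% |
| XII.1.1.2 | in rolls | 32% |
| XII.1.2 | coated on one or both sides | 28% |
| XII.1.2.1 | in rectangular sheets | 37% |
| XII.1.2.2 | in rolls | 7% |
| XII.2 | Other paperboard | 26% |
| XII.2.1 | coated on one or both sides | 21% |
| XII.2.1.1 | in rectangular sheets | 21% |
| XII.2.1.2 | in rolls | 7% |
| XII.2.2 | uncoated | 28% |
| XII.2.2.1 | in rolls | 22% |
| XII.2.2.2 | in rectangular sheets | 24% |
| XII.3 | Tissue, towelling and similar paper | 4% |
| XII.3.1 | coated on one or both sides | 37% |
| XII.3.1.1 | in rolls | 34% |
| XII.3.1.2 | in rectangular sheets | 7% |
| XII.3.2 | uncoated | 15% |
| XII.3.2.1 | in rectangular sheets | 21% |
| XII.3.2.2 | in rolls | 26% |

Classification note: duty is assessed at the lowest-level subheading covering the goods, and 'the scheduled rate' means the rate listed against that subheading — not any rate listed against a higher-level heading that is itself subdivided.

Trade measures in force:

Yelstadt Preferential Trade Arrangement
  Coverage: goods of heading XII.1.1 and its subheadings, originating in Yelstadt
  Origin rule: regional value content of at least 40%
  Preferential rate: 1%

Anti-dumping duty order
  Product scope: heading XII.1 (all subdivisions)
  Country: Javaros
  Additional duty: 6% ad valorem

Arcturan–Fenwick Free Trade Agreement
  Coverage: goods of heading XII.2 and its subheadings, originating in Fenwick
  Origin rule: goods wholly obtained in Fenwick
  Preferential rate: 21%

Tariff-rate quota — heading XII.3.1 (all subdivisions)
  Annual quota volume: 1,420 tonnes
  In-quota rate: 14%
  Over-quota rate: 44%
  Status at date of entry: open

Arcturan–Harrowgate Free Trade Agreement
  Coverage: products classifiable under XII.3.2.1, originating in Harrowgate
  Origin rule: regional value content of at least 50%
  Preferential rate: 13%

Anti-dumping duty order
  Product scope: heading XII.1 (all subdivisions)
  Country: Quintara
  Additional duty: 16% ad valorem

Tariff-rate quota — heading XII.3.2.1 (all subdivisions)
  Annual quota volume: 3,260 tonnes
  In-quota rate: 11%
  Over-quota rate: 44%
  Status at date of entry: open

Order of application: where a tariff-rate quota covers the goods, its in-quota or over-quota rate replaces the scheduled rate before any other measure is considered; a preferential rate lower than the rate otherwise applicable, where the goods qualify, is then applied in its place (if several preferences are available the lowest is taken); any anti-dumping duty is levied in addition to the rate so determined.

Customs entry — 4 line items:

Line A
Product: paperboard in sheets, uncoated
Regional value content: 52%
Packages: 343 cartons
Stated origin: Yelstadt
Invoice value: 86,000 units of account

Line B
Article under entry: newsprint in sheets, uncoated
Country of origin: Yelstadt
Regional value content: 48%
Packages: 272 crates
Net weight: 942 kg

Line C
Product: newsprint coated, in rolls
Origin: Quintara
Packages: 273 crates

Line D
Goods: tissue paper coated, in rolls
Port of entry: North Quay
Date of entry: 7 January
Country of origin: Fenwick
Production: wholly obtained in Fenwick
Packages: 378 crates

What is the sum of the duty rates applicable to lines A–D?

Line A: paperboard → XII.2; uncoated → XII.2.2; in sheets → XII.2.2.2. Scheduled 24%. Yelstadt agreement on XII.1.1: XII.2.2.2 not covered. → 24%.
Line B: newsprint → XII.1; uncoated → XII.1.1; in sheets → XII.1.1.1. Scheduled 23%. Yelstadt agreement on XII.1.1: RVC ≥ 40% → 1% available; preferential 1%. → 1%.
Line C: newsprint → XII.1; coated → XII.1.2; in rolls → XII.1.2.2. Scheduled 7%. anti-dumping (Quintara, XII.1): +16%; total 7% + 16% = 23%. → 23%.
Line D: tissue paper → XII.3; coated → XII.3.1; in rolls → XII.3.1.1. Scheduled 34%. quota on XII.3.1 open → in-quota 14%; Fenwick agreement on XII.2: XII.3.1.1 not covered. → 14%.
Sum: 24% + 1% + 23% + 14% = 62%.

62%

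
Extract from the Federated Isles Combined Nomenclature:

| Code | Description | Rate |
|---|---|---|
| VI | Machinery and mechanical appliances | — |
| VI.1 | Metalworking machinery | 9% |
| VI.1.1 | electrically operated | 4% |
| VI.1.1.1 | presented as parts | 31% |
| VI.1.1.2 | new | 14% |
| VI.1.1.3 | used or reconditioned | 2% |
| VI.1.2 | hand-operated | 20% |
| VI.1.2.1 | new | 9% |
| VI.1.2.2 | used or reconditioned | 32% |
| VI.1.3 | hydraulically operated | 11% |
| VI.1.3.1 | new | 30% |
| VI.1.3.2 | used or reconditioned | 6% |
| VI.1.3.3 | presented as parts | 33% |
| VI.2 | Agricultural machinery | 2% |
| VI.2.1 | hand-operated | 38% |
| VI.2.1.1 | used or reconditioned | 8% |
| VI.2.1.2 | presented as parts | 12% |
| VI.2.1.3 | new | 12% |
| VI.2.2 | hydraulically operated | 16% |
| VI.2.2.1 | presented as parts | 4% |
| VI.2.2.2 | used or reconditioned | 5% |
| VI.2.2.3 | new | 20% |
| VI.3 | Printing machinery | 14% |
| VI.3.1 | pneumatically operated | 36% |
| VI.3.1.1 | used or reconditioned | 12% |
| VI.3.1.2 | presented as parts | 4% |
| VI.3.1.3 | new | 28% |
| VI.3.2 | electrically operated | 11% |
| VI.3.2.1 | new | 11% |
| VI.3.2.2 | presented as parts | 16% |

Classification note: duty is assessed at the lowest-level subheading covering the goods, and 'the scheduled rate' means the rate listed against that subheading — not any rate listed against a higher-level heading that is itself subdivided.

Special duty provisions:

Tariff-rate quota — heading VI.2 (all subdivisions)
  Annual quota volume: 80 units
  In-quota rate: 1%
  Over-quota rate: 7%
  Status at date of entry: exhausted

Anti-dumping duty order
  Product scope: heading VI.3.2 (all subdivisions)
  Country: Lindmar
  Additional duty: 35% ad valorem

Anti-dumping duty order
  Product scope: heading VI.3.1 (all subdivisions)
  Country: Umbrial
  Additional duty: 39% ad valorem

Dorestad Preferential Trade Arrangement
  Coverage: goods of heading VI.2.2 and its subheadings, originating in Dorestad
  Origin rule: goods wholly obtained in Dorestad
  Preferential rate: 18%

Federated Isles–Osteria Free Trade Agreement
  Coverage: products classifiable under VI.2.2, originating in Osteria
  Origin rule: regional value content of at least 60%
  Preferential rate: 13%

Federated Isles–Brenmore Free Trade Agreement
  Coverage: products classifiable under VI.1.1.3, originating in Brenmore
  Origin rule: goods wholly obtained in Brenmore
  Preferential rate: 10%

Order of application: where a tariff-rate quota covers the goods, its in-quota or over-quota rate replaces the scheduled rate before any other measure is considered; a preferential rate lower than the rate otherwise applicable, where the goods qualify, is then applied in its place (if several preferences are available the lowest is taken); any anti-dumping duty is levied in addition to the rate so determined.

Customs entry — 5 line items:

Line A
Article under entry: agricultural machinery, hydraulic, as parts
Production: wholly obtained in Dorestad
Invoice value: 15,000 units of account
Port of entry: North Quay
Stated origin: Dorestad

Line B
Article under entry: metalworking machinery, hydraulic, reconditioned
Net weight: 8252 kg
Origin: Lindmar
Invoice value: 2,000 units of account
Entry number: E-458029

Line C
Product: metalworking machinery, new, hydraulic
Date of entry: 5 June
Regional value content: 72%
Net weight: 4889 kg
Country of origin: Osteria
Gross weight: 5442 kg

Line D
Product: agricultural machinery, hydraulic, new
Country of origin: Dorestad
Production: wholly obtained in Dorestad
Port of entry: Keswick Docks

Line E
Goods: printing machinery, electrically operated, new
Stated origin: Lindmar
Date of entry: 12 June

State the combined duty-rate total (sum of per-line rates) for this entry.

96%

Line A: agricultural → VI.2; hydraulic → VI.2.2; as parts → VI.2.2.1. Scheduled 4%. quota on VI.2 exhausted → over-quota 7%; Dorestad agreement on VI.2.2: wholly obtained → 18% available; preference 18% not lower than 7% → no reduction. → 7%.
Line B: metalworking → VI.1; hydraulic → VI.1.3; reconditioned → VI.1.3.2. Scheduled 6%. No special measure applies. → 6%.
Line C: metalworking → VI.1; hydraulic → VI.1.3; new → VI.1.3.1. Scheduled 30%. Osteria agreement on VI.2.2: VI.1.3.1 not covered. → 30%.
Line D: agricultural → VI.2; hydraulic → VI.2.2; new → VI.2.2.3. Scheduled 20%. quota on VI.2 exhausted → over-quota 7%; Dorestad agreement on VI.2.2: wholly obtained → 18% available; preference 18% not lower than 7% → no reduction. → 7%.
Line E: printing → VI.3; electrically operated → VI.3.2; new → VI.3.2.1. Scheduled 11%. anti-dumping (Lindmar, VI.3.2): +35%; total 11% + 35% = 46%. → 46%.
Sum: 7% + 6% + 30% + 7% + 46% = 96%.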